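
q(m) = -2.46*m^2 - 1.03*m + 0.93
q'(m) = -4.92*m - 1.03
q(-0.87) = -0.04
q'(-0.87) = 3.25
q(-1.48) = -2.93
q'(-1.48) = 6.25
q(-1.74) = -4.73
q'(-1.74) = 7.53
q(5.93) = -91.68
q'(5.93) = -30.21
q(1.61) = -7.10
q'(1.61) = -8.95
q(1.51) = -6.23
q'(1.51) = -8.46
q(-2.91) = -16.90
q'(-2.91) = 13.29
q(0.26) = 0.50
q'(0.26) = -2.31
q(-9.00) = -189.06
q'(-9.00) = 43.25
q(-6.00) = -81.45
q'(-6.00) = 28.49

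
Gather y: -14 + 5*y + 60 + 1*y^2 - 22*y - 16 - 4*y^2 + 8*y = -3*y^2 - 9*y + 30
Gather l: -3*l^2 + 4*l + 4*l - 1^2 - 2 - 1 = -3*l^2 + 8*l - 4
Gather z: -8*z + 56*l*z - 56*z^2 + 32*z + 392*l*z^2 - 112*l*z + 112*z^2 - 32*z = z^2*(392*l + 56) + z*(-56*l - 8)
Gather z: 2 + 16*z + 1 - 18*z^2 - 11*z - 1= -18*z^2 + 5*z + 2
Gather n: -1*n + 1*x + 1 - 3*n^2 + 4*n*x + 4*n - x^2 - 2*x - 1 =-3*n^2 + n*(4*x + 3) - x^2 - x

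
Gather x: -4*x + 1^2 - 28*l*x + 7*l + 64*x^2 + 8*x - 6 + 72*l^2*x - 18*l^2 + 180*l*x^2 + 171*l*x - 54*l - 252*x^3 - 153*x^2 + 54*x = -18*l^2 - 47*l - 252*x^3 + x^2*(180*l - 89) + x*(72*l^2 + 143*l + 58) - 5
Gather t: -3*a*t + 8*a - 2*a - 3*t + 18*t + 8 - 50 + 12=6*a + t*(15 - 3*a) - 30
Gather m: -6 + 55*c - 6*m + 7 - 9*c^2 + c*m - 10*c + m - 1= -9*c^2 + 45*c + m*(c - 5)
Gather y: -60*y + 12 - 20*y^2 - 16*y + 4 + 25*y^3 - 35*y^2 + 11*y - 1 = 25*y^3 - 55*y^2 - 65*y + 15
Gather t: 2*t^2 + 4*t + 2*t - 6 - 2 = 2*t^2 + 6*t - 8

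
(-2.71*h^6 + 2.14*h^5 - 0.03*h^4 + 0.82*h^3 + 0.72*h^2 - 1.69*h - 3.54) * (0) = 0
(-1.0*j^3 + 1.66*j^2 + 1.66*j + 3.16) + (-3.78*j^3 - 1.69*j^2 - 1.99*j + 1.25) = -4.78*j^3 - 0.03*j^2 - 0.33*j + 4.41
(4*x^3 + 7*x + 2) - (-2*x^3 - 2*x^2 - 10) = 6*x^3 + 2*x^2 + 7*x + 12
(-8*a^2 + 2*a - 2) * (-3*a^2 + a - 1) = 24*a^4 - 14*a^3 + 16*a^2 - 4*a + 2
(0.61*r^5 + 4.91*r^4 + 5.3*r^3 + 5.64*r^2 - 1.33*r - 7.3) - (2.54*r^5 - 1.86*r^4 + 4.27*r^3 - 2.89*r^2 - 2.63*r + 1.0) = -1.93*r^5 + 6.77*r^4 + 1.03*r^3 + 8.53*r^2 + 1.3*r - 8.3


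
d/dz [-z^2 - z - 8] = -2*z - 1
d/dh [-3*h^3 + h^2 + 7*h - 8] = -9*h^2 + 2*h + 7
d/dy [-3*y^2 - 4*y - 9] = -6*y - 4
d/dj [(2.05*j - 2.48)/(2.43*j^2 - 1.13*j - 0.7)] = (-4.9815*j^2 + 12.0528*j - 4.2374)/(5.9049*j^4 - 5.4918*j^3 - 2.1251*j^2 + 1.582*j + 0.49)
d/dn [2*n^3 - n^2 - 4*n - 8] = 6*n^2 - 2*n - 4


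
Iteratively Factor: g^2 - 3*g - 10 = (g + 2)*(g - 5)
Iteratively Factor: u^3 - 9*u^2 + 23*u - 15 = (u - 1)*(u^2 - 8*u + 15) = (u - 5)*(u - 1)*(u - 3)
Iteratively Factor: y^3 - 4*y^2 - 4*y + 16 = (y + 2)*(y^2 - 6*y + 8) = (y - 2)*(y + 2)*(y - 4)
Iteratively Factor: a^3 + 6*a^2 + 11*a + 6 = (a + 1)*(a^2 + 5*a + 6) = (a + 1)*(a + 3)*(a + 2)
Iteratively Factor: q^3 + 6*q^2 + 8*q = (q + 2)*(q^2 + 4*q) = (q + 2)*(q + 4)*(q)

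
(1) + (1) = 2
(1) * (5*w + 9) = 5*w + 9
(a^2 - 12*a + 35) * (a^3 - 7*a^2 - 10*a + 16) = a^5 - 19*a^4 + 109*a^3 - 109*a^2 - 542*a + 560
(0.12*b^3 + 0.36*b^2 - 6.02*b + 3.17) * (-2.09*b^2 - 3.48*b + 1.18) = -0.2508*b^5 - 1.17*b^4 + 11.4706*b^3 + 14.7491*b^2 - 18.1352*b + 3.7406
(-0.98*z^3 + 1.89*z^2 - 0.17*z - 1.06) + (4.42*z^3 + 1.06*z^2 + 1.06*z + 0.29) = 3.44*z^3 + 2.95*z^2 + 0.89*z - 0.77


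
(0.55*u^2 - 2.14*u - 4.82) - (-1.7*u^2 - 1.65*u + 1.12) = 2.25*u^2 - 0.49*u - 5.94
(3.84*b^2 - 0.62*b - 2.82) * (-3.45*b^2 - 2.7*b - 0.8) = -13.248*b^4 - 8.229*b^3 + 8.331*b^2 + 8.11*b + 2.256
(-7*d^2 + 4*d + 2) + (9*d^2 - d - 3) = 2*d^2 + 3*d - 1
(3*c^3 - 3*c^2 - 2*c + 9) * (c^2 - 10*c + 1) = 3*c^5 - 33*c^4 + 31*c^3 + 26*c^2 - 92*c + 9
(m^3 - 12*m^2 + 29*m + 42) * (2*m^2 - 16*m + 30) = 2*m^5 - 40*m^4 + 280*m^3 - 740*m^2 + 198*m + 1260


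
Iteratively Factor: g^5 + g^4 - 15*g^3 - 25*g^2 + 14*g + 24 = (g - 4)*(g^4 + 5*g^3 + 5*g^2 - 5*g - 6) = (g - 4)*(g + 3)*(g^3 + 2*g^2 - g - 2) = (g - 4)*(g + 2)*(g + 3)*(g^2 - 1) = (g - 4)*(g + 1)*(g + 2)*(g + 3)*(g - 1)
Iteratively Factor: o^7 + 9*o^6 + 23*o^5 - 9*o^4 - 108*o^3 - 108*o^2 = (o + 3)*(o^6 + 6*o^5 + 5*o^4 - 24*o^3 - 36*o^2) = o*(o + 3)*(o^5 + 6*o^4 + 5*o^3 - 24*o^2 - 36*o) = o*(o + 3)^2*(o^4 + 3*o^3 - 4*o^2 - 12*o) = o*(o - 2)*(o + 3)^2*(o^3 + 5*o^2 + 6*o) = o*(o - 2)*(o + 2)*(o + 3)^2*(o^2 + 3*o) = o^2*(o - 2)*(o + 2)*(o + 3)^2*(o + 3)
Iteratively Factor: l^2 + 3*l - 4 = (l - 1)*(l + 4)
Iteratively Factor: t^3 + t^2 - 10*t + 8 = (t - 2)*(t^2 + 3*t - 4) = (t - 2)*(t - 1)*(t + 4)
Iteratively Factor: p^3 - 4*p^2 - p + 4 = (p - 4)*(p^2 - 1) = (p - 4)*(p - 1)*(p + 1)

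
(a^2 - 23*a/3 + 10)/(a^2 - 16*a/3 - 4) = (3*a - 5)/(3*a + 2)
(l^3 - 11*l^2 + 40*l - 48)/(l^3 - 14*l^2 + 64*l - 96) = (l - 3)/(l - 6)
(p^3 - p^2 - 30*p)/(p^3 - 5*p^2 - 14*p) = (-p^2 + p + 30)/(-p^2 + 5*p + 14)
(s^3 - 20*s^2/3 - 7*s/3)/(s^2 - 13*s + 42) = s*(3*s + 1)/(3*(s - 6))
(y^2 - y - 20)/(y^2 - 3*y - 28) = (y - 5)/(y - 7)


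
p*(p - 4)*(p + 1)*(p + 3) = p^4 - 13*p^2 - 12*p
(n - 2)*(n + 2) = n^2 - 4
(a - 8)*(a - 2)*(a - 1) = a^3 - 11*a^2 + 26*a - 16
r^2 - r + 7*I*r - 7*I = (r - 1)*(r + 7*I)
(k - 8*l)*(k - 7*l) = k^2 - 15*k*l + 56*l^2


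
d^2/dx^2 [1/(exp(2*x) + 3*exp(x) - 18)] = (2*(2*exp(x) + 3)^2*exp(x) - (4*exp(x) + 3)*(exp(2*x) + 3*exp(x) - 18))*exp(x)/(exp(2*x) + 3*exp(x) - 18)^3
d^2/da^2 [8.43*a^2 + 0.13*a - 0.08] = 16.8600000000000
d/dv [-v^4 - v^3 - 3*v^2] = v*(-4*v^2 - 3*v - 6)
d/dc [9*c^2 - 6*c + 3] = 18*c - 6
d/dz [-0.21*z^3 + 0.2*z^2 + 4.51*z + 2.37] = -0.63*z^2 + 0.4*z + 4.51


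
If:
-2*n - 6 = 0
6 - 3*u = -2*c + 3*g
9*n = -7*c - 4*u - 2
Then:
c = 25/7 - 4*u/7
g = 92/21 - 29*u/21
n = -3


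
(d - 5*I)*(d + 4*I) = d^2 - I*d + 20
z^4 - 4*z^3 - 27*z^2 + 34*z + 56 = (z - 7)*(z - 2)*(z + 1)*(z + 4)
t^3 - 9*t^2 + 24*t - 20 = (t - 5)*(t - 2)^2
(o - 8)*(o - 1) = o^2 - 9*o + 8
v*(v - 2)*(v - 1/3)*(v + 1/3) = v^4 - 2*v^3 - v^2/9 + 2*v/9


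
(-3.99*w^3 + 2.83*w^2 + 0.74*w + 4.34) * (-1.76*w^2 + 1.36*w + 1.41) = 7.0224*w^5 - 10.4072*w^4 - 3.0795*w^3 - 2.6417*w^2 + 6.9458*w + 6.1194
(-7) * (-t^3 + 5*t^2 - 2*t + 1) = 7*t^3 - 35*t^2 + 14*t - 7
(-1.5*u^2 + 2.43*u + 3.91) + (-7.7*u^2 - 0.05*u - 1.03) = -9.2*u^2 + 2.38*u + 2.88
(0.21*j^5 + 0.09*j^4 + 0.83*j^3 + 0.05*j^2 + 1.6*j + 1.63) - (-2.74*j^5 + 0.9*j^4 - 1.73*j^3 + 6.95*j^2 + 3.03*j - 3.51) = 2.95*j^5 - 0.81*j^4 + 2.56*j^3 - 6.9*j^2 - 1.43*j + 5.14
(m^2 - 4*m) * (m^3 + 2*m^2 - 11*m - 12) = m^5 - 2*m^4 - 19*m^3 + 32*m^2 + 48*m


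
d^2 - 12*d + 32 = (d - 8)*(d - 4)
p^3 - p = p*(p - 1)*(p + 1)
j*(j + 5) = j^2 + 5*j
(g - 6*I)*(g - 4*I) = g^2 - 10*I*g - 24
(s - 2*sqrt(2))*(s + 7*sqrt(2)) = s^2 + 5*sqrt(2)*s - 28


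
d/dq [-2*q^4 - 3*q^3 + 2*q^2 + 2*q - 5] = -8*q^3 - 9*q^2 + 4*q + 2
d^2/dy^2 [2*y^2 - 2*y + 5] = 4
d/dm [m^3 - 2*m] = 3*m^2 - 2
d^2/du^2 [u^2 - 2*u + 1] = 2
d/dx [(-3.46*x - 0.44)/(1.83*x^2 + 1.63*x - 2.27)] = (6.3318*x^2 + 1.6104*x + 8.5714)/(3.3489*x^4 + 5.9658*x^3 - 5.6513*x^2 - 7.4002*x + 5.1529)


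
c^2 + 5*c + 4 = (c + 1)*(c + 4)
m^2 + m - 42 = (m - 6)*(m + 7)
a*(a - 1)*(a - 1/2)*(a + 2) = a^4 + a^3/2 - 5*a^2/2 + a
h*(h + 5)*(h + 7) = h^3 + 12*h^2 + 35*h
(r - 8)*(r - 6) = r^2 - 14*r + 48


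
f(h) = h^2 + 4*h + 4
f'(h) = 2*h + 4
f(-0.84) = 1.35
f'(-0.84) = 2.32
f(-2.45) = 0.20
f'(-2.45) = -0.90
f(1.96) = 15.68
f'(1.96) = 7.92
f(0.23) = 4.97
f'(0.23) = 4.46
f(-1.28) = 0.52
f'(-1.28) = 1.44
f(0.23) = 4.97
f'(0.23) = 4.46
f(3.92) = 35.05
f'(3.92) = 11.84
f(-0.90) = 1.21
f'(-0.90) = 2.20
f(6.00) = 64.00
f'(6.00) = 16.00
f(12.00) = 196.00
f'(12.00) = 28.00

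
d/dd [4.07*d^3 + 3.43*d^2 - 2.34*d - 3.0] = 12.21*d^2 + 6.86*d - 2.34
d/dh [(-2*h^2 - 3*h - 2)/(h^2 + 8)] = (3*h^2 - 28*h - 24)/(h^4 + 16*h^2 + 64)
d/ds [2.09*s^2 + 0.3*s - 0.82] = 4.18*s + 0.3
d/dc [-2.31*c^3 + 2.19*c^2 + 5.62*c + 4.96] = -6.93*c^2 + 4.38*c + 5.62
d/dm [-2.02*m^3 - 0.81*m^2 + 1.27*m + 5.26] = -6.06*m^2 - 1.62*m + 1.27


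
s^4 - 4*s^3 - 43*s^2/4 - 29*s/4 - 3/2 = (s - 6)*(s + 1/2)^2*(s + 1)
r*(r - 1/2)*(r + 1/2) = r^3 - r/4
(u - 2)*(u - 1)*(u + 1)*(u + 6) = u^4 + 4*u^3 - 13*u^2 - 4*u + 12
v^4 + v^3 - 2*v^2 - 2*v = v*(v + 1)*(v - sqrt(2))*(v + sqrt(2))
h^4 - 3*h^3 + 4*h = h*(h - 2)^2*(h + 1)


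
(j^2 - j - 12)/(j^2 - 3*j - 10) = (-j^2 + j + 12)/(-j^2 + 3*j + 10)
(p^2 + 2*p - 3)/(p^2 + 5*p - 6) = (p + 3)/(p + 6)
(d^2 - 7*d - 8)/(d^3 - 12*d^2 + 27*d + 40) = 1/(d - 5)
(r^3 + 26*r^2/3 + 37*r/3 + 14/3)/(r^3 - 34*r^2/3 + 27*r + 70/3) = (r^2 + 8*r + 7)/(r^2 - 12*r + 35)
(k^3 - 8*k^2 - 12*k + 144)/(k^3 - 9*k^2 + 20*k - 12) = (k^2 - 2*k - 24)/(k^2 - 3*k + 2)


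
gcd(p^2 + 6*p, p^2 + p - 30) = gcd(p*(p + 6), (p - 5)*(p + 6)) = p + 6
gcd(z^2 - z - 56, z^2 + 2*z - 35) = z + 7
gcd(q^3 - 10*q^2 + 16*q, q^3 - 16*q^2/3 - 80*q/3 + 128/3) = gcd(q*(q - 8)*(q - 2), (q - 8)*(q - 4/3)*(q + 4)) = q - 8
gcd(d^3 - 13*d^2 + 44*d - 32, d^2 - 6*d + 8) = d - 4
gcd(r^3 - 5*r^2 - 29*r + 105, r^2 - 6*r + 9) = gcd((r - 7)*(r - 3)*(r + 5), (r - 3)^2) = r - 3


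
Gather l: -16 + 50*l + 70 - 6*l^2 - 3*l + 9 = -6*l^2 + 47*l + 63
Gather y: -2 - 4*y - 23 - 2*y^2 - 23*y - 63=-2*y^2 - 27*y - 88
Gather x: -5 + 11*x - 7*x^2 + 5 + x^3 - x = x^3 - 7*x^2 + 10*x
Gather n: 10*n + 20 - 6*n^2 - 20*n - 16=-6*n^2 - 10*n + 4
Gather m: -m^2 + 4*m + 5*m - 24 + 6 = -m^2 + 9*m - 18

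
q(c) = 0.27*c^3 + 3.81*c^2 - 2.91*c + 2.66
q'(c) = 0.81*c^2 + 7.62*c - 2.91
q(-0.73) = 6.71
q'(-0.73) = -8.04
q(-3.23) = 42.71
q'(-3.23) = -19.07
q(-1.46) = 14.19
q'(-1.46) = -12.31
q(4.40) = 86.62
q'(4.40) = 46.30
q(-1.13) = 10.42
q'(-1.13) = -10.49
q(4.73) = 102.71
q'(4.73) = 51.25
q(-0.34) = 4.08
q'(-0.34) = -5.41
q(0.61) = 2.36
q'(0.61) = 2.04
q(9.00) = 481.91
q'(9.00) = 131.28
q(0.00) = 2.66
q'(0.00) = -2.91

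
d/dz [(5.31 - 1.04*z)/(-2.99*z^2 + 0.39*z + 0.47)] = (-3.1096*z^2 + 31.7538*z - 2.5597)/(8.9401*z^4 - 2.3322*z^3 - 2.6585*z^2 + 0.3666*z + 0.2209)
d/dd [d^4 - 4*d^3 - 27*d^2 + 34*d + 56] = 4*d^3 - 12*d^2 - 54*d + 34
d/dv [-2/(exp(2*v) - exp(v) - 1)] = (4*exp(v) - 2)*exp(v)/(-exp(2*v) + exp(v) + 1)^2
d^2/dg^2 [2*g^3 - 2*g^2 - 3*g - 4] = 12*g - 4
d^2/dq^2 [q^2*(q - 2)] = 6*q - 4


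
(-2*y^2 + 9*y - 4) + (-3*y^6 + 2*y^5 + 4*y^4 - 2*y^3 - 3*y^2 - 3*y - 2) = -3*y^6 + 2*y^5 + 4*y^4 - 2*y^3 - 5*y^2 + 6*y - 6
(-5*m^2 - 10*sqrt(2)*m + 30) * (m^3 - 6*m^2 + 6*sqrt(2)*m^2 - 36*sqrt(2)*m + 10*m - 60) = -5*m^5 - 40*sqrt(2)*m^4 + 30*m^4 - 140*m^3 + 240*sqrt(2)*m^3 + 80*sqrt(2)*m^2 + 840*m^2 - 480*sqrt(2)*m + 300*m - 1800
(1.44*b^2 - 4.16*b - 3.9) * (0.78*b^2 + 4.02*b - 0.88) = 1.1232*b^4 + 2.544*b^3 - 21.0324*b^2 - 12.0172*b + 3.432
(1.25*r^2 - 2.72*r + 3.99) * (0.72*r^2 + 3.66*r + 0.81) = 0.9*r^4 + 2.6166*r^3 - 6.0699*r^2 + 12.4002*r + 3.2319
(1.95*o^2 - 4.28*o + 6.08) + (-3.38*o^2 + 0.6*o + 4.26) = -1.43*o^2 - 3.68*o + 10.34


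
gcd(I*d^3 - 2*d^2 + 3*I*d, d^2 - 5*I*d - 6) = 1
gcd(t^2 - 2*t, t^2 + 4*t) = t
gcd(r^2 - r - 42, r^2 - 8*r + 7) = r - 7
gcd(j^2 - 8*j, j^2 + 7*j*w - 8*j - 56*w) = j - 8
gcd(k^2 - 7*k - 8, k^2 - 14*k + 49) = 1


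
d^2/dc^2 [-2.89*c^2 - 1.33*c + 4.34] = -5.78000000000000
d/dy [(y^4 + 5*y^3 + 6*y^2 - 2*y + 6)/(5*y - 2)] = (15*y^4 + 42*y^3 - 24*y - 26)/(25*y^2 - 20*y + 4)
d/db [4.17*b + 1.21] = 4.17000000000000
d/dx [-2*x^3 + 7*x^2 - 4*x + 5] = -6*x^2 + 14*x - 4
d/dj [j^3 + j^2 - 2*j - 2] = 3*j^2 + 2*j - 2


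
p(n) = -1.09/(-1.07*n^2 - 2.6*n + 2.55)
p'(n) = -1.09*(2.14*n + 2.6)/(-1.07*n^2 - 2.6*n + 2.55)^2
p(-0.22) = -0.36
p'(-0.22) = -0.25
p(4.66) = 0.03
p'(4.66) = -0.01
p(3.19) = 0.07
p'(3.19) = -0.04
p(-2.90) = -1.00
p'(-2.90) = 3.30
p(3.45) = 0.06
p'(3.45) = -0.03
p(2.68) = 0.09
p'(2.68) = -0.06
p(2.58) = 0.10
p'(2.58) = -0.07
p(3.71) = 0.05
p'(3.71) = -0.02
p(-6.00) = 0.05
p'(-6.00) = 0.03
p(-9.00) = 0.02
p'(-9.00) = 0.00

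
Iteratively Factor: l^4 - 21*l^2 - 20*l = (l + 4)*(l^3 - 4*l^2 - 5*l) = (l - 5)*(l + 4)*(l^2 + l) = l*(l - 5)*(l + 4)*(l + 1)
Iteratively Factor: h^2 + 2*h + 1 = (h + 1)*(h + 1)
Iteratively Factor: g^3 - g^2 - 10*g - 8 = (g - 4)*(g^2 + 3*g + 2) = (g - 4)*(g + 1)*(g + 2)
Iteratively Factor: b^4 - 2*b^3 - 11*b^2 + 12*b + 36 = (b - 3)*(b^3 + b^2 - 8*b - 12) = (b - 3)*(b + 2)*(b^2 - b - 6) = (b - 3)^2*(b + 2)*(b + 2)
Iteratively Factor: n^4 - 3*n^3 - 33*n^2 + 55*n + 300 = (n + 4)*(n^3 - 7*n^2 - 5*n + 75) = (n - 5)*(n + 4)*(n^2 - 2*n - 15) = (n - 5)*(n + 3)*(n + 4)*(n - 5)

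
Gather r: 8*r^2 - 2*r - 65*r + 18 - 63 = 8*r^2 - 67*r - 45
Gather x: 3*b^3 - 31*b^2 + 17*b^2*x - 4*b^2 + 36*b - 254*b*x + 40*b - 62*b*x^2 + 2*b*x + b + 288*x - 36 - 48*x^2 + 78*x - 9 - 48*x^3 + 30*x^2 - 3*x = 3*b^3 - 35*b^2 + 77*b - 48*x^3 + x^2*(-62*b - 18) + x*(17*b^2 - 252*b + 363) - 45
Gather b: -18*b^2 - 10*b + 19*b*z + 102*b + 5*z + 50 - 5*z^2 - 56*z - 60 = -18*b^2 + b*(19*z + 92) - 5*z^2 - 51*z - 10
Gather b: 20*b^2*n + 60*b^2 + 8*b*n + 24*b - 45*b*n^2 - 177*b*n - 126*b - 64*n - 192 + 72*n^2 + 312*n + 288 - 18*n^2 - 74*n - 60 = b^2*(20*n + 60) + b*(-45*n^2 - 169*n - 102) + 54*n^2 + 174*n + 36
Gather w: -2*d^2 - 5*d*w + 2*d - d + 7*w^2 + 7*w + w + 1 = -2*d^2 + d + 7*w^2 + w*(8 - 5*d) + 1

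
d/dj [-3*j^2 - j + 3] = -6*j - 1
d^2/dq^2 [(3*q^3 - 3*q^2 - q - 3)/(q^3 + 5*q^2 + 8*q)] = 2*(-18*q^6 - 75*q^5 + 39*q^4 + 175*q^3 - 297*q^2 - 360*q - 192)/(q^3*(q^6 + 15*q^5 + 99*q^4 + 365*q^3 + 792*q^2 + 960*q + 512))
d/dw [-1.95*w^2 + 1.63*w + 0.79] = 1.63 - 3.9*w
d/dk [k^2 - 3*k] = 2*k - 3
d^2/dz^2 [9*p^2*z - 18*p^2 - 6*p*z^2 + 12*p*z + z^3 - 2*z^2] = -12*p + 6*z - 4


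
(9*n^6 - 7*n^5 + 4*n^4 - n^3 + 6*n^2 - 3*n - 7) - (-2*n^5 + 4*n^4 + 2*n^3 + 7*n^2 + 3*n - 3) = 9*n^6 - 5*n^5 - 3*n^3 - n^2 - 6*n - 4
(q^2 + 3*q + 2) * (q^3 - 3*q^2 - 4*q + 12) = q^5 - 11*q^3 - 6*q^2 + 28*q + 24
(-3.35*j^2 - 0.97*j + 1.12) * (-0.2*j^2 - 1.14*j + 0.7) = 0.67*j^4 + 4.013*j^3 - 1.4632*j^2 - 1.9558*j + 0.784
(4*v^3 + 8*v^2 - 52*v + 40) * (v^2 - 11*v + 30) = 4*v^5 - 36*v^4 - 20*v^3 + 852*v^2 - 2000*v + 1200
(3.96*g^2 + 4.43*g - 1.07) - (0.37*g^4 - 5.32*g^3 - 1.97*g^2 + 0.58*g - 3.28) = -0.37*g^4 + 5.32*g^3 + 5.93*g^2 + 3.85*g + 2.21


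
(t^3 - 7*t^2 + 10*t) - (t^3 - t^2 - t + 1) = -6*t^2 + 11*t - 1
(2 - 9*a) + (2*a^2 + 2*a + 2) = 2*a^2 - 7*a + 4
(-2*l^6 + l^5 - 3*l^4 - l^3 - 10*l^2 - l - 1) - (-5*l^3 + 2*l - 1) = -2*l^6 + l^5 - 3*l^4 + 4*l^3 - 10*l^2 - 3*l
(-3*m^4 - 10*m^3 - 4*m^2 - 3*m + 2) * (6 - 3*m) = 9*m^5 + 12*m^4 - 48*m^3 - 15*m^2 - 24*m + 12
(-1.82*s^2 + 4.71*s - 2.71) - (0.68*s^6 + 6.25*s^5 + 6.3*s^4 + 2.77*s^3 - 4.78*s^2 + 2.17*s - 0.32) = -0.68*s^6 - 6.25*s^5 - 6.3*s^4 - 2.77*s^3 + 2.96*s^2 + 2.54*s - 2.39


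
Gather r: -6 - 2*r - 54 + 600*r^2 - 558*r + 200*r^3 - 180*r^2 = 200*r^3 + 420*r^2 - 560*r - 60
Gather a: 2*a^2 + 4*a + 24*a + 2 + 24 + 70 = 2*a^2 + 28*a + 96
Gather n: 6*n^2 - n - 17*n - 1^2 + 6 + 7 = 6*n^2 - 18*n + 12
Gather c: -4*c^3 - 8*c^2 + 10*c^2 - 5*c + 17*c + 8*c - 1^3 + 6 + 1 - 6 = -4*c^3 + 2*c^2 + 20*c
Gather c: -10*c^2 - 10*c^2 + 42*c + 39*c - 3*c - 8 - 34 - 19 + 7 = -20*c^2 + 78*c - 54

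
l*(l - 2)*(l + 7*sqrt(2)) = l^3 - 2*l^2 + 7*sqrt(2)*l^2 - 14*sqrt(2)*l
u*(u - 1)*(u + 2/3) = u^3 - u^2/3 - 2*u/3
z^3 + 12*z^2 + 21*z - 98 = (z - 2)*(z + 7)^2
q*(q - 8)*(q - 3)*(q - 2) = q^4 - 13*q^3 + 46*q^2 - 48*q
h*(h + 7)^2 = h^3 + 14*h^2 + 49*h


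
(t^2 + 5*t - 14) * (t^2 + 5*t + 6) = t^4 + 10*t^3 + 17*t^2 - 40*t - 84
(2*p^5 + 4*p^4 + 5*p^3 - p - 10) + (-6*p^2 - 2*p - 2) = 2*p^5 + 4*p^4 + 5*p^3 - 6*p^2 - 3*p - 12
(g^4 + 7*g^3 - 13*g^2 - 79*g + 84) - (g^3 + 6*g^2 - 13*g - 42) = g^4 + 6*g^3 - 19*g^2 - 66*g + 126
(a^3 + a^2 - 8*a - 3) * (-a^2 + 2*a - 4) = -a^5 + a^4 + 6*a^3 - 17*a^2 + 26*a + 12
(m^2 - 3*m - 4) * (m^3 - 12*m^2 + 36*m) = m^5 - 15*m^4 + 68*m^3 - 60*m^2 - 144*m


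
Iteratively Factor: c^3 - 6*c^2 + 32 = (c - 4)*(c^2 - 2*c - 8) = (c - 4)*(c + 2)*(c - 4)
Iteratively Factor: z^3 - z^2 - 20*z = (z - 5)*(z^2 + 4*z) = (z - 5)*(z + 4)*(z)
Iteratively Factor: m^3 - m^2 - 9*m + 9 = (m - 1)*(m^2 - 9) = (m - 1)*(m + 3)*(m - 3)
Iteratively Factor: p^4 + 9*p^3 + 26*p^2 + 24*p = (p + 4)*(p^3 + 5*p^2 + 6*p) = (p + 3)*(p + 4)*(p^2 + 2*p) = (p + 2)*(p + 3)*(p + 4)*(p)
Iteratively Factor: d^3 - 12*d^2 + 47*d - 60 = (d - 3)*(d^2 - 9*d + 20) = (d - 4)*(d - 3)*(d - 5)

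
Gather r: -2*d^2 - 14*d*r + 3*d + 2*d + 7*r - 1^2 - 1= -2*d^2 + 5*d + r*(7 - 14*d) - 2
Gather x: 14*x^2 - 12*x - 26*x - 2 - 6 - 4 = 14*x^2 - 38*x - 12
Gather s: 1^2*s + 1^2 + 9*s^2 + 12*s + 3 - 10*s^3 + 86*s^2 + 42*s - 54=-10*s^3 + 95*s^2 + 55*s - 50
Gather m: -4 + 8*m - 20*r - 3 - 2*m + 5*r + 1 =6*m - 15*r - 6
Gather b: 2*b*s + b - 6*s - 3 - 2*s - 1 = b*(2*s + 1) - 8*s - 4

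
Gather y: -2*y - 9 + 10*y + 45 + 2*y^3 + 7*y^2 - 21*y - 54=2*y^3 + 7*y^2 - 13*y - 18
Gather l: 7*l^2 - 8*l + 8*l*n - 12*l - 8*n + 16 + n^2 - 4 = 7*l^2 + l*(8*n - 20) + n^2 - 8*n + 12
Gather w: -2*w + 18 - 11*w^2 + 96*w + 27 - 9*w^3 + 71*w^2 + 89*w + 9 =-9*w^3 + 60*w^2 + 183*w + 54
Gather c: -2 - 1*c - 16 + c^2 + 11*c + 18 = c^2 + 10*c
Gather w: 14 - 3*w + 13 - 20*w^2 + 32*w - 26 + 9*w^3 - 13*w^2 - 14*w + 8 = 9*w^3 - 33*w^2 + 15*w + 9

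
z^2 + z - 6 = (z - 2)*(z + 3)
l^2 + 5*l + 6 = (l + 2)*(l + 3)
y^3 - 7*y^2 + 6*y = y*(y - 6)*(y - 1)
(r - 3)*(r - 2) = r^2 - 5*r + 6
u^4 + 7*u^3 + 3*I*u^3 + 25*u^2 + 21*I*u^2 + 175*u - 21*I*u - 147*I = (u + 7)*(u - 3*I)*(u - I)*(u + 7*I)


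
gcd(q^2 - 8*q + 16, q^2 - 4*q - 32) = 1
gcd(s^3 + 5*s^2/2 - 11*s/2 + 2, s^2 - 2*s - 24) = s + 4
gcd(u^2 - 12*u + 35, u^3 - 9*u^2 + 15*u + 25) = u - 5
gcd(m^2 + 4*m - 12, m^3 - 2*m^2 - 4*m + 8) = m - 2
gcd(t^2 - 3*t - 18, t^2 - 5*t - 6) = t - 6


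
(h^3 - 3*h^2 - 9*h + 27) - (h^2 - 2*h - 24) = h^3 - 4*h^2 - 7*h + 51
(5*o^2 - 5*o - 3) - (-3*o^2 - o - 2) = 8*o^2 - 4*o - 1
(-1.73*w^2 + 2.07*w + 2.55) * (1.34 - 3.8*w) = 6.574*w^3 - 10.1842*w^2 - 6.9162*w + 3.417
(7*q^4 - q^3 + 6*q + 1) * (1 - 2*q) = -14*q^5 + 9*q^4 - q^3 - 12*q^2 + 4*q + 1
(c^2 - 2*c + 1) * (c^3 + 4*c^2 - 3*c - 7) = c^5 + 2*c^4 - 10*c^3 + 3*c^2 + 11*c - 7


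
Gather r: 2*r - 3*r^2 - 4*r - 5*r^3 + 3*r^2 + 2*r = -5*r^3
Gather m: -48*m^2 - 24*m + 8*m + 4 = -48*m^2 - 16*m + 4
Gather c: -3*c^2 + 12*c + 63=-3*c^2 + 12*c + 63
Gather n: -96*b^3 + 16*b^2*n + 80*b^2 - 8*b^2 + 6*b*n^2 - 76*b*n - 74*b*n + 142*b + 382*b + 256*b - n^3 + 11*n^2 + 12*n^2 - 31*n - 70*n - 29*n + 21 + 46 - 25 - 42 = -96*b^3 + 72*b^2 + 780*b - n^3 + n^2*(6*b + 23) + n*(16*b^2 - 150*b - 130)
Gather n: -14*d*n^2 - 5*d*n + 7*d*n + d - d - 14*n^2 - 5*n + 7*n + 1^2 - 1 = n^2*(-14*d - 14) + n*(2*d + 2)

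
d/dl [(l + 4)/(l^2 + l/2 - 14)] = -4/(4*l^2 - 28*l + 49)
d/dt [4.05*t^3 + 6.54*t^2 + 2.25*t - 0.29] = 12.15*t^2 + 13.08*t + 2.25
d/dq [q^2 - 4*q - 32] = 2*q - 4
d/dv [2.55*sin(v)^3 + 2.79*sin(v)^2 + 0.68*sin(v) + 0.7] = (7.65*sin(v)^2 + 5.58*sin(v) + 0.68)*cos(v)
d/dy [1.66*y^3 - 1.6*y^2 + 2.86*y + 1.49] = 4.98*y^2 - 3.2*y + 2.86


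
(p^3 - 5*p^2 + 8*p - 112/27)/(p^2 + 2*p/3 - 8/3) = (9*p^2 - 33*p + 28)/(9*(p + 2))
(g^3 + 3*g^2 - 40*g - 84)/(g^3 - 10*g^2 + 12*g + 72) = (g + 7)/(g - 6)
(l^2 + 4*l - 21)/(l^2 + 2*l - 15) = (l + 7)/(l + 5)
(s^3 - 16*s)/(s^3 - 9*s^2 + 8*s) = (s^2 - 16)/(s^2 - 9*s + 8)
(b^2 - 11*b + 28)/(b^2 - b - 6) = (-b^2 + 11*b - 28)/(-b^2 + b + 6)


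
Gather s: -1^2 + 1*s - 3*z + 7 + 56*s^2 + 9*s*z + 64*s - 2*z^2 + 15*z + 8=56*s^2 + s*(9*z + 65) - 2*z^2 + 12*z + 14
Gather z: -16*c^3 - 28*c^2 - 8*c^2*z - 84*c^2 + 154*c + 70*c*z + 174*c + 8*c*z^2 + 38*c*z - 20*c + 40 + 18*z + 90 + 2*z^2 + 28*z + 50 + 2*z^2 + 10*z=-16*c^3 - 112*c^2 + 308*c + z^2*(8*c + 4) + z*(-8*c^2 + 108*c + 56) + 180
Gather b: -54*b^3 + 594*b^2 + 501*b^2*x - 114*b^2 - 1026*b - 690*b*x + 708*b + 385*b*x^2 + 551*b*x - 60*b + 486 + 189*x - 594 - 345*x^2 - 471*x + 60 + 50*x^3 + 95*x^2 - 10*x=-54*b^3 + b^2*(501*x + 480) + b*(385*x^2 - 139*x - 378) + 50*x^3 - 250*x^2 - 292*x - 48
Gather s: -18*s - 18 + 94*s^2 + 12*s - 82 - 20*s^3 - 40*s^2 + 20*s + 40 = -20*s^3 + 54*s^2 + 14*s - 60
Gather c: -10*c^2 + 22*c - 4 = -10*c^2 + 22*c - 4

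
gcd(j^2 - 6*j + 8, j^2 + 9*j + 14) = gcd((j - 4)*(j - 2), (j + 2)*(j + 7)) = 1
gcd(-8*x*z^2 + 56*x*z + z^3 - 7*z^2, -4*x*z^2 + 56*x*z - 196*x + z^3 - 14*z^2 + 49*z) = z - 7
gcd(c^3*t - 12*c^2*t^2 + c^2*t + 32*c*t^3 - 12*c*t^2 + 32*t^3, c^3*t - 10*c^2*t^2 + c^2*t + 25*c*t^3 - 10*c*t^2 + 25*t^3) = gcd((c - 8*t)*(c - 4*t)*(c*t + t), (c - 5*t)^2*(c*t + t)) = c*t + t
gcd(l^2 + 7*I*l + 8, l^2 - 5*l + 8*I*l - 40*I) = l + 8*I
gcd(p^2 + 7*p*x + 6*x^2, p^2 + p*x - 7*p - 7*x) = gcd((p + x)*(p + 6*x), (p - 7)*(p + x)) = p + x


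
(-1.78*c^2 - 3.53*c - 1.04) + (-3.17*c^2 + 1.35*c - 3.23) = -4.95*c^2 - 2.18*c - 4.27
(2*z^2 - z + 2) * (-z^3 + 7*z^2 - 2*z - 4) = -2*z^5 + 15*z^4 - 13*z^3 + 8*z^2 - 8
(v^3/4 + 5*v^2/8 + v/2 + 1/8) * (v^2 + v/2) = v^5/4 + 3*v^4/4 + 13*v^3/16 + 3*v^2/8 + v/16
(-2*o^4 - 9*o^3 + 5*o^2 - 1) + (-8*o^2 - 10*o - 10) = -2*o^4 - 9*o^3 - 3*o^2 - 10*o - 11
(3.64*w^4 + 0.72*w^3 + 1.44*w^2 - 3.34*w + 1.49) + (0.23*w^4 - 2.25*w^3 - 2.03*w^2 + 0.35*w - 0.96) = 3.87*w^4 - 1.53*w^3 - 0.59*w^2 - 2.99*w + 0.53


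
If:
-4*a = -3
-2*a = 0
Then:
No Solution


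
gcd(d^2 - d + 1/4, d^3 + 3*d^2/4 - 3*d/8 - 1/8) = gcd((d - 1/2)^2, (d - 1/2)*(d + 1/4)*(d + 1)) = d - 1/2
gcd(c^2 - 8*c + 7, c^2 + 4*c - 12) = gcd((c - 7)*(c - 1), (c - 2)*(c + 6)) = 1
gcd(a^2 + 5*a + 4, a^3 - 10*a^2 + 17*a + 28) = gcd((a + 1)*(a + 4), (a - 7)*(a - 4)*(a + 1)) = a + 1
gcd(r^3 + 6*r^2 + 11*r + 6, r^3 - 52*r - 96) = r + 2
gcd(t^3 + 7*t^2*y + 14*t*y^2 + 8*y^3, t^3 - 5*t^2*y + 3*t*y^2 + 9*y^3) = t + y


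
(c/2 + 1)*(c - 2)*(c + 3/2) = c^3/2 + 3*c^2/4 - 2*c - 3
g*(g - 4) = g^2 - 4*g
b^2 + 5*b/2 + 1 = (b + 1/2)*(b + 2)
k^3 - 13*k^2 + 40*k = k*(k - 8)*(k - 5)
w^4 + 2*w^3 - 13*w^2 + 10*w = w*(w - 2)*(w - 1)*(w + 5)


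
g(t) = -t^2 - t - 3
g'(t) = -2*t - 1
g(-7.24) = -48.18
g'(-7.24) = 13.48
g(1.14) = -5.44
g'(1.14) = -3.28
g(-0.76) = -2.82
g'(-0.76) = 0.52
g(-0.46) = -2.75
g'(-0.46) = -0.08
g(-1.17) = -3.20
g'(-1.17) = 1.34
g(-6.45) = -38.15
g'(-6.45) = 11.90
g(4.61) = -28.86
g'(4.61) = -10.22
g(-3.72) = -13.12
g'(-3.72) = 6.44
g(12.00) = -159.00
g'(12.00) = -25.00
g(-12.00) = -135.00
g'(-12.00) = 23.00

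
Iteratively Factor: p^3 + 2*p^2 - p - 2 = (p + 1)*(p^2 + p - 2) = (p - 1)*(p + 1)*(p + 2)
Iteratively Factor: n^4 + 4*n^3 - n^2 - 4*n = (n + 4)*(n^3 - n) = (n - 1)*(n + 4)*(n^2 + n) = (n - 1)*(n + 1)*(n + 4)*(n)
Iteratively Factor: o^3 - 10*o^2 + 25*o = (o)*(o^2 - 10*o + 25) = o*(o - 5)*(o - 5)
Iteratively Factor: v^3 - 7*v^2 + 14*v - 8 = (v - 4)*(v^2 - 3*v + 2) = (v - 4)*(v - 2)*(v - 1)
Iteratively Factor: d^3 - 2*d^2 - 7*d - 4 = (d - 4)*(d^2 + 2*d + 1) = (d - 4)*(d + 1)*(d + 1)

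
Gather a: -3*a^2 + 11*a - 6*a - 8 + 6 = -3*a^2 + 5*a - 2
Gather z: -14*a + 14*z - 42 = -14*a + 14*z - 42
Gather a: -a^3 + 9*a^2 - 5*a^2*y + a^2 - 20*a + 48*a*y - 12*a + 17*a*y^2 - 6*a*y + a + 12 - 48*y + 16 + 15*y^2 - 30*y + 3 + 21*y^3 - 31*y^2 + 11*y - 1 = -a^3 + a^2*(10 - 5*y) + a*(17*y^2 + 42*y - 31) + 21*y^3 - 16*y^2 - 67*y + 30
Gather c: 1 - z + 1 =2 - z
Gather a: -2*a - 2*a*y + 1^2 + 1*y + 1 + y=a*(-2*y - 2) + 2*y + 2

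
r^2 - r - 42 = (r - 7)*(r + 6)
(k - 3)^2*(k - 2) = k^3 - 8*k^2 + 21*k - 18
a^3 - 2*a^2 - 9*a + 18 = (a - 3)*(a - 2)*(a + 3)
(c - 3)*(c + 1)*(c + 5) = c^3 + 3*c^2 - 13*c - 15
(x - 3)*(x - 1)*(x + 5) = x^3 + x^2 - 17*x + 15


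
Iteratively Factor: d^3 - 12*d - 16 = (d + 2)*(d^2 - 2*d - 8) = (d - 4)*(d + 2)*(d + 2)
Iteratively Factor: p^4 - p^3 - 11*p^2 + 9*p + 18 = (p + 1)*(p^3 - 2*p^2 - 9*p + 18) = (p + 1)*(p + 3)*(p^2 - 5*p + 6) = (p - 2)*(p + 1)*(p + 3)*(p - 3)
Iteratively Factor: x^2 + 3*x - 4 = (x - 1)*(x + 4)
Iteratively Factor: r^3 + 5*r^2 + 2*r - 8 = (r + 2)*(r^2 + 3*r - 4) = (r - 1)*(r + 2)*(r + 4)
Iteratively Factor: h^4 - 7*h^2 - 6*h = (h - 3)*(h^3 + 3*h^2 + 2*h) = (h - 3)*(h + 2)*(h^2 + h) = h*(h - 3)*(h + 2)*(h + 1)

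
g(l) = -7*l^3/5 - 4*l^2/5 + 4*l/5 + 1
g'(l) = -21*l^2/5 - 8*l/5 + 4/5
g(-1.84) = 5.54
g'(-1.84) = -10.48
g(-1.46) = 2.48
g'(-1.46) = -5.82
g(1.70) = -6.83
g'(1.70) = -14.06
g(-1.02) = 0.84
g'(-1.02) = -1.94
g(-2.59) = 17.89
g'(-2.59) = -23.23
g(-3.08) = 31.85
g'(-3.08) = -34.11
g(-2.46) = 15.03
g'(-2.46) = -20.68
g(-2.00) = 7.40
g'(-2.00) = -12.80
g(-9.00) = 949.60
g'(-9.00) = -325.00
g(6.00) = -325.40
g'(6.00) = -160.00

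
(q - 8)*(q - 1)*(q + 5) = q^3 - 4*q^2 - 37*q + 40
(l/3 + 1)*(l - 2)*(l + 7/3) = l^3/3 + 10*l^2/9 - 11*l/9 - 14/3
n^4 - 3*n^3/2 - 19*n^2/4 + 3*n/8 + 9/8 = (n - 3)*(n - 1/2)*(n + 1/2)*(n + 3/2)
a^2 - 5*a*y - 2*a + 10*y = (a - 2)*(a - 5*y)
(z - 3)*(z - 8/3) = z^2 - 17*z/3 + 8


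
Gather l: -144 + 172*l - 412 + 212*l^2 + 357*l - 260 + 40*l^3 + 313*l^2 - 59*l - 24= 40*l^3 + 525*l^2 + 470*l - 840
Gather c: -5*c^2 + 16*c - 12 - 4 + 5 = -5*c^2 + 16*c - 11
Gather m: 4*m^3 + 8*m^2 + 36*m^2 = 4*m^3 + 44*m^2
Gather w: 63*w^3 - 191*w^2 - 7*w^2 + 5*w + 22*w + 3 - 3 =63*w^3 - 198*w^2 + 27*w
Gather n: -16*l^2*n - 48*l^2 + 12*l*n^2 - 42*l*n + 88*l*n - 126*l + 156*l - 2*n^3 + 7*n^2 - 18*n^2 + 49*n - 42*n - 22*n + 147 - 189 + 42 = -48*l^2 + 30*l - 2*n^3 + n^2*(12*l - 11) + n*(-16*l^2 + 46*l - 15)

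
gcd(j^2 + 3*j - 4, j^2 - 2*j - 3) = 1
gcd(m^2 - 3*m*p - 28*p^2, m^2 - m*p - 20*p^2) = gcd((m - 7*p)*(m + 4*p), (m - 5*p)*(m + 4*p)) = m + 4*p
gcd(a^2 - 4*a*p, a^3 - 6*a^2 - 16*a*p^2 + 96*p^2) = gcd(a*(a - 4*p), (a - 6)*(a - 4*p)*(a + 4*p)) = -a + 4*p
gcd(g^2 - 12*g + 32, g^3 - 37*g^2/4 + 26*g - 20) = g - 4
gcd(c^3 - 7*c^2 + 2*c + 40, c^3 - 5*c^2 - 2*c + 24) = c^2 - 2*c - 8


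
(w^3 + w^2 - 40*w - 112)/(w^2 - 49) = (w^2 + 8*w + 16)/(w + 7)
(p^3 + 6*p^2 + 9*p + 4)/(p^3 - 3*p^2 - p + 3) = (p^2 + 5*p + 4)/(p^2 - 4*p + 3)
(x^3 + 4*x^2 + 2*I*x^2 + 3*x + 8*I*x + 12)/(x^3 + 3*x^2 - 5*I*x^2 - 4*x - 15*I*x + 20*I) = (x^2 + 2*I*x + 3)/(x^2 - x*(1 + 5*I) + 5*I)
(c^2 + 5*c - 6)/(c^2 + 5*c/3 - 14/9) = 9*(c^2 + 5*c - 6)/(9*c^2 + 15*c - 14)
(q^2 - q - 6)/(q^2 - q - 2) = (-q^2 + q + 6)/(-q^2 + q + 2)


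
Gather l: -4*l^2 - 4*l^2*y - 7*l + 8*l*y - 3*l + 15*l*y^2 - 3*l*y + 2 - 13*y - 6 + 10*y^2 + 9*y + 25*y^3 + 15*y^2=l^2*(-4*y - 4) + l*(15*y^2 + 5*y - 10) + 25*y^3 + 25*y^2 - 4*y - 4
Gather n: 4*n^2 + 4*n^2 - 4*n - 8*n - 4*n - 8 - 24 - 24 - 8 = 8*n^2 - 16*n - 64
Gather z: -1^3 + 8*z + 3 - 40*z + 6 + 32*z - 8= 0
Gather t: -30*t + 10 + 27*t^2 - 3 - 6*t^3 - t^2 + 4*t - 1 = -6*t^3 + 26*t^2 - 26*t + 6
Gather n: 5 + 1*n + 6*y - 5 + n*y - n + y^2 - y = n*y + y^2 + 5*y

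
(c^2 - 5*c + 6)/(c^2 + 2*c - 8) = (c - 3)/(c + 4)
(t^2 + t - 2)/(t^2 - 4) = (t - 1)/(t - 2)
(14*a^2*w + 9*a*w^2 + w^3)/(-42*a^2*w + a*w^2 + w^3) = (2*a + w)/(-6*a + w)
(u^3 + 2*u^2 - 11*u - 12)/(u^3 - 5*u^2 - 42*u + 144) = (u^2 + 5*u + 4)/(u^2 - 2*u - 48)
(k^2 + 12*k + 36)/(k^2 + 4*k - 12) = (k + 6)/(k - 2)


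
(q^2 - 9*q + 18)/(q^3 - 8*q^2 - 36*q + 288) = (q - 3)/(q^2 - 2*q - 48)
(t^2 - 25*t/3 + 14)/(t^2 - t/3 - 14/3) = (t - 6)/(t + 2)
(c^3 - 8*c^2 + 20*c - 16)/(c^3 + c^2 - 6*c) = (c^2 - 6*c + 8)/(c*(c + 3))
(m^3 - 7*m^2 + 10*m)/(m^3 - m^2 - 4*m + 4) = m*(m - 5)/(m^2 + m - 2)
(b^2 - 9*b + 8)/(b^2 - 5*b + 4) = (b - 8)/(b - 4)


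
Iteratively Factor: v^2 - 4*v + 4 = (v - 2)*(v - 2)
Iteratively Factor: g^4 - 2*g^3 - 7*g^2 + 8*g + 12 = (g - 2)*(g^3 - 7*g - 6) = (g - 3)*(g - 2)*(g^2 + 3*g + 2) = (g - 3)*(g - 2)*(g + 2)*(g + 1)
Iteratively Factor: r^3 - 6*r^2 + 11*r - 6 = (r - 1)*(r^2 - 5*r + 6) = (r - 3)*(r - 1)*(r - 2)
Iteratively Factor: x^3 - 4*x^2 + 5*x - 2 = (x - 1)*(x^2 - 3*x + 2) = (x - 2)*(x - 1)*(x - 1)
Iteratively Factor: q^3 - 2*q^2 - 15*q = (q - 5)*(q^2 + 3*q) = (q - 5)*(q + 3)*(q)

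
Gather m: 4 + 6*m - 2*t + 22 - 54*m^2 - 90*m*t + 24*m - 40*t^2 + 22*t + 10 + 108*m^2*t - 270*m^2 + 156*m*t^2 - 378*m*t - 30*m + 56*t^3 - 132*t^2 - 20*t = m^2*(108*t - 324) + m*(156*t^2 - 468*t) + 56*t^3 - 172*t^2 + 36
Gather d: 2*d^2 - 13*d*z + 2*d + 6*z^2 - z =2*d^2 + d*(2 - 13*z) + 6*z^2 - z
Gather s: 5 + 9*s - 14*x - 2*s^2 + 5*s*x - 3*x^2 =-2*s^2 + s*(5*x + 9) - 3*x^2 - 14*x + 5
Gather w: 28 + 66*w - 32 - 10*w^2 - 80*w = -10*w^2 - 14*w - 4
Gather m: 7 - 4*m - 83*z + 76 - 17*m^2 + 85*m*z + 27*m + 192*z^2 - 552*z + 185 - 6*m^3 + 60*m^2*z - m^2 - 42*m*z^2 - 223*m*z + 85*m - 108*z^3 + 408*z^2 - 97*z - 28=-6*m^3 + m^2*(60*z - 18) + m*(-42*z^2 - 138*z + 108) - 108*z^3 + 600*z^2 - 732*z + 240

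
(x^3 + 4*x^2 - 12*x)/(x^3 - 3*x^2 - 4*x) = (-x^2 - 4*x + 12)/(-x^2 + 3*x + 4)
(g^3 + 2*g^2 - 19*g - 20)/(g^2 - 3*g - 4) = g + 5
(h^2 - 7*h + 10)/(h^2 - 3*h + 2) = (h - 5)/(h - 1)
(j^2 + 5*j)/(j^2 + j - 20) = j/(j - 4)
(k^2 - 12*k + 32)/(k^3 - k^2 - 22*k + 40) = (k - 8)/(k^2 + 3*k - 10)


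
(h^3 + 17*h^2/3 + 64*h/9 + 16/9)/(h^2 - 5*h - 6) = (9*h^3 + 51*h^2 + 64*h + 16)/(9*(h^2 - 5*h - 6))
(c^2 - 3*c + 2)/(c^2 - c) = (c - 2)/c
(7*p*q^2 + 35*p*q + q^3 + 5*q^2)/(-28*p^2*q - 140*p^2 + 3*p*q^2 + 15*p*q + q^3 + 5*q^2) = -q/(4*p - q)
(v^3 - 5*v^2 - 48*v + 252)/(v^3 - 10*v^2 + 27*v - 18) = (v^2 + v - 42)/(v^2 - 4*v + 3)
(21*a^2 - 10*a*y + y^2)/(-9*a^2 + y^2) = (-7*a + y)/(3*a + y)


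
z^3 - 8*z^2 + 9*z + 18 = (z - 6)*(z - 3)*(z + 1)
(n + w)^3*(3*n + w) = 3*n^4 + 10*n^3*w + 12*n^2*w^2 + 6*n*w^3 + w^4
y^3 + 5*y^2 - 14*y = y*(y - 2)*(y + 7)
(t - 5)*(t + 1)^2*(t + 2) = t^4 - t^3 - 15*t^2 - 23*t - 10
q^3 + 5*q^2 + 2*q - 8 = (q - 1)*(q + 2)*(q + 4)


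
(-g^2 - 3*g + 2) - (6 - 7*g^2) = 6*g^2 - 3*g - 4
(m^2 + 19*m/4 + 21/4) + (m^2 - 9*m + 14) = 2*m^2 - 17*m/4 + 77/4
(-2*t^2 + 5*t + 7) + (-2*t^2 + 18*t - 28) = -4*t^2 + 23*t - 21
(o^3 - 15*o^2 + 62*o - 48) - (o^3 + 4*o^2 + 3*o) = -19*o^2 + 59*o - 48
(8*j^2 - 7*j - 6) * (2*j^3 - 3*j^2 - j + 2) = 16*j^5 - 38*j^4 + j^3 + 41*j^2 - 8*j - 12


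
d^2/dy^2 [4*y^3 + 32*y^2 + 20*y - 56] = 24*y + 64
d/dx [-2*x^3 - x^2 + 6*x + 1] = -6*x^2 - 2*x + 6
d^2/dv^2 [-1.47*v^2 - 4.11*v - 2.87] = -2.94000000000000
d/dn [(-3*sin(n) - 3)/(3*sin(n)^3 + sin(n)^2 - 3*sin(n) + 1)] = 6*(3*sin(n)^3 + 5*sin(n)^2 + sin(n) - 2)*cos(n)/(-3*sin(n)*cos(n)^2 - cos(n)^2 + 2)^2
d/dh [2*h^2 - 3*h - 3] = 4*h - 3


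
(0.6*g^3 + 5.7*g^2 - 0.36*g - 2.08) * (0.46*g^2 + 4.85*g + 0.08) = 0.276*g^5 + 5.532*g^4 + 27.5274*g^3 - 2.2468*g^2 - 10.1168*g - 0.1664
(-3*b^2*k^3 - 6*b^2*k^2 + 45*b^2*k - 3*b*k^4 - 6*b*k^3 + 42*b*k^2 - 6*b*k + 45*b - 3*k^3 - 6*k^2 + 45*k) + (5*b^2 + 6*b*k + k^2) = -3*b^2*k^3 - 6*b^2*k^2 + 45*b^2*k + 5*b^2 - 3*b*k^4 - 6*b*k^3 + 42*b*k^2 + 45*b - 3*k^3 - 5*k^2 + 45*k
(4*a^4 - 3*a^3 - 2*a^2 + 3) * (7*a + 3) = 28*a^5 - 9*a^4 - 23*a^3 - 6*a^2 + 21*a + 9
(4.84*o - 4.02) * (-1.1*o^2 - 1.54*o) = -5.324*o^3 - 3.0316*o^2 + 6.1908*o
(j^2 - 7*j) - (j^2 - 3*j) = -4*j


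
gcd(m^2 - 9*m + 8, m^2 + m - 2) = m - 1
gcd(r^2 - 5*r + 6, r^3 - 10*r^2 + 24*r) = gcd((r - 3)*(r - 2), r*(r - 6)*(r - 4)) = 1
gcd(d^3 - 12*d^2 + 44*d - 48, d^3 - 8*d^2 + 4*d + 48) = d^2 - 10*d + 24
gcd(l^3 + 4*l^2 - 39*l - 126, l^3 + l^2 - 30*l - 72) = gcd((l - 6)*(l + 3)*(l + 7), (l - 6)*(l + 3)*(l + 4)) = l^2 - 3*l - 18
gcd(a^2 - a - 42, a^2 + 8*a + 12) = a + 6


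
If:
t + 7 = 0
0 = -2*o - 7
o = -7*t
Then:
No Solution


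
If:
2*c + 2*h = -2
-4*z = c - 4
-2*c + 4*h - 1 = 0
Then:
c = -5/6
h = -1/6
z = 29/24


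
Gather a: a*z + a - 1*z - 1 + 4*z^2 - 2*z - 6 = a*(z + 1) + 4*z^2 - 3*z - 7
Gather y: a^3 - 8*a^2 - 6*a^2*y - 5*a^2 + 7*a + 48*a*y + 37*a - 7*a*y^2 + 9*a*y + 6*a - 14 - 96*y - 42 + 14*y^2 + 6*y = a^3 - 13*a^2 + 50*a + y^2*(14 - 7*a) + y*(-6*a^2 + 57*a - 90) - 56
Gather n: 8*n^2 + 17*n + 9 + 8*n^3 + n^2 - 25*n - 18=8*n^3 + 9*n^2 - 8*n - 9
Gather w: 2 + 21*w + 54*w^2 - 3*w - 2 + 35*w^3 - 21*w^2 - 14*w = 35*w^3 + 33*w^2 + 4*w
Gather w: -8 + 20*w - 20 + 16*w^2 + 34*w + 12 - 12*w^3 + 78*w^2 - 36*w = -12*w^3 + 94*w^2 + 18*w - 16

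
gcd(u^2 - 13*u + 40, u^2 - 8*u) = u - 8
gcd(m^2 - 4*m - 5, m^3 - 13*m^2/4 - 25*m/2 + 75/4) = m - 5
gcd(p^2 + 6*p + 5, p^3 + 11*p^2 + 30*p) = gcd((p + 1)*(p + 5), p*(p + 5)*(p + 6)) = p + 5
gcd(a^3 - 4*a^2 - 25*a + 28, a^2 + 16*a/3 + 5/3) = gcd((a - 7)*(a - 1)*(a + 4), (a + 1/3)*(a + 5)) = 1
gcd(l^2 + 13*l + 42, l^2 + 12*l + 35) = l + 7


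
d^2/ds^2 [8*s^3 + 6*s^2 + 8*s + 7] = 48*s + 12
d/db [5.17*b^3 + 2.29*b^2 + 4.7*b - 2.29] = 15.51*b^2 + 4.58*b + 4.7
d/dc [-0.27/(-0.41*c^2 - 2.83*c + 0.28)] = (-0.2214*c - 0.7641)/(0.41*c^2 + 2.83*c - 0.28)^2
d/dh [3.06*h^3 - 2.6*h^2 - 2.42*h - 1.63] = 9.18*h^2 - 5.2*h - 2.42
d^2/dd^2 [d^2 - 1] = 2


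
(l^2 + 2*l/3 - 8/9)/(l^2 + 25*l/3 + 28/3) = (l - 2/3)/(l + 7)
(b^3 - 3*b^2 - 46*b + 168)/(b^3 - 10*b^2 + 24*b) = (b + 7)/b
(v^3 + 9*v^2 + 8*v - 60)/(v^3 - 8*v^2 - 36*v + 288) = (v^2 + 3*v - 10)/(v^2 - 14*v + 48)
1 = 1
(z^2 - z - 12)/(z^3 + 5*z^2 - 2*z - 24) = (z - 4)/(z^2 + 2*z - 8)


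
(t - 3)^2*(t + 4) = t^3 - 2*t^2 - 15*t + 36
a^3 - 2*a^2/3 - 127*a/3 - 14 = (a - 7)*(a + 1/3)*(a + 6)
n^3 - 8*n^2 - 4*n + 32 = (n - 8)*(n - 2)*(n + 2)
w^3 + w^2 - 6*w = w*(w - 2)*(w + 3)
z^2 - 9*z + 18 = (z - 6)*(z - 3)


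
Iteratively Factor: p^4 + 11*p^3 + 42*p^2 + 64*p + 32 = (p + 4)*(p^3 + 7*p^2 + 14*p + 8) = (p + 4)^2*(p^2 + 3*p + 2) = (p + 2)*(p + 4)^2*(p + 1)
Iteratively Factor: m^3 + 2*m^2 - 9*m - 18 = (m - 3)*(m^2 + 5*m + 6) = (m - 3)*(m + 2)*(m + 3)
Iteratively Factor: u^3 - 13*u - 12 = (u + 1)*(u^2 - u - 12) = (u - 4)*(u + 1)*(u + 3)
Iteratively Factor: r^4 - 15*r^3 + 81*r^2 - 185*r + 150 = (r - 2)*(r^3 - 13*r^2 + 55*r - 75) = (r - 5)*(r - 2)*(r^2 - 8*r + 15) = (r - 5)^2*(r - 2)*(r - 3)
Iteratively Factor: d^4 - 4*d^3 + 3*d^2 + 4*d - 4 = (d - 2)*(d^3 - 2*d^2 - d + 2) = (d - 2)^2*(d^2 - 1) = (d - 2)^2*(d + 1)*(d - 1)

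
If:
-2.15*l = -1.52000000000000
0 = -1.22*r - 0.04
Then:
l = 0.71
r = -0.03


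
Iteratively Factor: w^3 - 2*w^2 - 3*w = (w)*(w^2 - 2*w - 3) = w*(w - 3)*(w + 1)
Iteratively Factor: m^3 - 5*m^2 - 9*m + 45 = (m - 5)*(m^2 - 9) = (m - 5)*(m + 3)*(m - 3)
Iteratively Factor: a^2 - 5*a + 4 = (a - 1)*(a - 4)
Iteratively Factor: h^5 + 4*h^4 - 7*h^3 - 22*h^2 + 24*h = (h)*(h^4 + 4*h^3 - 7*h^2 - 22*h + 24) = h*(h + 4)*(h^3 - 7*h + 6) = h*(h - 1)*(h + 4)*(h^2 + h - 6) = h*(h - 1)*(h + 3)*(h + 4)*(h - 2)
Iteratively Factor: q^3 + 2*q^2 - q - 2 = (q + 2)*(q^2 - 1) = (q - 1)*(q + 2)*(q + 1)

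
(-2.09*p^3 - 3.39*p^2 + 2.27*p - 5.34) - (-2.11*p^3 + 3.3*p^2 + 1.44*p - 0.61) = 0.02*p^3 - 6.69*p^2 + 0.83*p - 4.73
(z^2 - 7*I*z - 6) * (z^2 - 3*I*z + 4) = z^4 - 10*I*z^3 - 23*z^2 - 10*I*z - 24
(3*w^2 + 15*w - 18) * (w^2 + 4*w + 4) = 3*w^4 + 27*w^3 + 54*w^2 - 12*w - 72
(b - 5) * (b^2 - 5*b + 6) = b^3 - 10*b^2 + 31*b - 30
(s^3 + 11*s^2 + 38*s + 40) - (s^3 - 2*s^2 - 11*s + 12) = 13*s^2 + 49*s + 28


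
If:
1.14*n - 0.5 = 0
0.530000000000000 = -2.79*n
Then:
No Solution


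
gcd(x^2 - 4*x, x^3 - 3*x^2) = x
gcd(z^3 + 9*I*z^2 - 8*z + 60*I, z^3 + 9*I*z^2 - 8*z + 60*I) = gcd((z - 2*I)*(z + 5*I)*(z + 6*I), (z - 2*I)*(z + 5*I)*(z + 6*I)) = z^3 + 9*I*z^2 - 8*z + 60*I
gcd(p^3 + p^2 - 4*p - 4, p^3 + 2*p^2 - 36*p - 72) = p + 2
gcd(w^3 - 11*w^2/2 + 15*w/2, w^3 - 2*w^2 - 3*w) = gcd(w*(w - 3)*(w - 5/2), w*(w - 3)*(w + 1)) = w^2 - 3*w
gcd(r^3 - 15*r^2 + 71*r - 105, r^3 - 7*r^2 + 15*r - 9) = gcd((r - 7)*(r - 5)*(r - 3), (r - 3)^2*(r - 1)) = r - 3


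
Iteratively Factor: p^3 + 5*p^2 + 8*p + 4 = (p + 2)*(p^2 + 3*p + 2) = (p + 1)*(p + 2)*(p + 2)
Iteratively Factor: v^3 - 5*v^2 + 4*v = (v - 4)*(v^2 - v) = (v - 4)*(v - 1)*(v)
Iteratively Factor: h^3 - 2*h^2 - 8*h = (h - 4)*(h^2 + 2*h) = h*(h - 4)*(h + 2)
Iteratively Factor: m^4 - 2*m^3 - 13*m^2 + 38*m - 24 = (m + 4)*(m^3 - 6*m^2 + 11*m - 6) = (m - 2)*(m + 4)*(m^2 - 4*m + 3) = (m - 3)*(m - 2)*(m + 4)*(m - 1)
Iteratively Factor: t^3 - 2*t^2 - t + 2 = (t - 1)*(t^2 - t - 2) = (t - 1)*(t + 1)*(t - 2)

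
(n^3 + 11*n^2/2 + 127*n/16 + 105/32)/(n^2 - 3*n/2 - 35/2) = (n^2 + 2*n + 15/16)/(n - 5)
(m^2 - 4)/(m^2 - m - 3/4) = 4*(4 - m^2)/(-4*m^2 + 4*m + 3)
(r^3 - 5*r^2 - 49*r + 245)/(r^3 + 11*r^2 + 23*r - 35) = (r^2 - 12*r + 35)/(r^2 + 4*r - 5)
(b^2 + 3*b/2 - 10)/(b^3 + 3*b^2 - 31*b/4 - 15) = 2/(2*b + 3)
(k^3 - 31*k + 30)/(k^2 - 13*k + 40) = (k^2 + 5*k - 6)/(k - 8)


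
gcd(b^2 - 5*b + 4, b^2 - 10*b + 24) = b - 4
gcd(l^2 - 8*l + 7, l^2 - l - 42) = l - 7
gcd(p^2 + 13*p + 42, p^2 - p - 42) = p + 6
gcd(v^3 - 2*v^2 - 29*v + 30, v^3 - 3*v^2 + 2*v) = v - 1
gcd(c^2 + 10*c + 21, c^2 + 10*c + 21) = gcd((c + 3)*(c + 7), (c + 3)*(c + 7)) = c^2 + 10*c + 21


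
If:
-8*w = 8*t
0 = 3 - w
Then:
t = -3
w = 3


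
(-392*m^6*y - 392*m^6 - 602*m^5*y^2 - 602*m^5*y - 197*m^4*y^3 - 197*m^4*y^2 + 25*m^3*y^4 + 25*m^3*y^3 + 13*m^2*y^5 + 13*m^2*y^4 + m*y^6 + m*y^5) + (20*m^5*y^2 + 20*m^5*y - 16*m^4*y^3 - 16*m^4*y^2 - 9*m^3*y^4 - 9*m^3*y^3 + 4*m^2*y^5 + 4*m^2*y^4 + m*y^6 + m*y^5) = -392*m^6*y - 392*m^6 - 582*m^5*y^2 - 582*m^5*y - 213*m^4*y^3 - 213*m^4*y^2 + 16*m^3*y^4 + 16*m^3*y^3 + 17*m^2*y^5 + 17*m^2*y^4 + 2*m*y^6 + 2*m*y^5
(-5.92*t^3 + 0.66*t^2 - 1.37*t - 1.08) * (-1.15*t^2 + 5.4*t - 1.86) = 6.808*t^5 - 32.727*t^4 + 16.1507*t^3 - 7.3836*t^2 - 3.2838*t + 2.0088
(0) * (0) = 0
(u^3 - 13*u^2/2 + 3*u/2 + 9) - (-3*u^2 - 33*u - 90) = u^3 - 7*u^2/2 + 69*u/2 + 99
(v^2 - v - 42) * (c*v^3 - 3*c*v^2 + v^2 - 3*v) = c*v^5 - 4*c*v^4 - 39*c*v^3 + 126*c*v^2 + v^4 - 4*v^3 - 39*v^2 + 126*v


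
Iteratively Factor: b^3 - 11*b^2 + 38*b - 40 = (b - 5)*(b^2 - 6*b + 8) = (b - 5)*(b - 2)*(b - 4)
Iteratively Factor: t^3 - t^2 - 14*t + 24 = (t + 4)*(t^2 - 5*t + 6) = (t - 2)*(t + 4)*(t - 3)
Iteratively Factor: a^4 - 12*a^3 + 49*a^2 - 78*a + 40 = (a - 4)*(a^3 - 8*a^2 + 17*a - 10) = (a - 4)*(a - 1)*(a^2 - 7*a + 10) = (a - 4)*(a - 2)*(a - 1)*(a - 5)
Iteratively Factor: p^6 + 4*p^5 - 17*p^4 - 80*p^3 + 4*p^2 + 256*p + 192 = (p + 3)*(p^5 + p^4 - 20*p^3 - 20*p^2 + 64*p + 64) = (p - 2)*(p + 3)*(p^4 + 3*p^3 - 14*p^2 - 48*p - 32) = (p - 2)*(p + 3)*(p + 4)*(p^3 - p^2 - 10*p - 8) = (p - 2)*(p + 2)*(p + 3)*(p + 4)*(p^2 - 3*p - 4) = (p - 4)*(p - 2)*(p + 2)*(p + 3)*(p + 4)*(p + 1)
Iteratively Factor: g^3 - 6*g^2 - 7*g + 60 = (g - 4)*(g^2 - 2*g - 15) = (g - 4)*(g + 3)*(g - 5)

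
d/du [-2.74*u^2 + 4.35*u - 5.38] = 4.35 - 5.48*u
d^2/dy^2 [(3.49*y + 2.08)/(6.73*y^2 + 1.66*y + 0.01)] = ((3.49*y + 2.08)*(13.46*y + 1.66)*(26.92*y + 3.32) - (140.9262*y + 39.5836)*(6.73*y^2 + 1.66*y + 0.01))/(6.73*y^2 + 1.66*y + 0.01)^3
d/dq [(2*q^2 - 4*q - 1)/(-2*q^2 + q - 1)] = (-6*q^2 - 8*q + 5)/(4*q^4 - 4*q^3 + 5*q^2 - 2*q + 1)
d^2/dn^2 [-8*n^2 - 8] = -16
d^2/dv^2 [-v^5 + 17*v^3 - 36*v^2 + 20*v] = -20*v^3 + 102*v - 72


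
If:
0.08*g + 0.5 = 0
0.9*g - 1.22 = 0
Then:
No Solution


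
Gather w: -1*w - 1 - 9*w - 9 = -10*w - 10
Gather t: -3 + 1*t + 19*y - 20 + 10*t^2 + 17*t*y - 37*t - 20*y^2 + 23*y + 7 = 10*t^2 + t*(17*y - 36) - 20*y^2 + 42*y - 16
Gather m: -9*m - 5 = -9*m - 5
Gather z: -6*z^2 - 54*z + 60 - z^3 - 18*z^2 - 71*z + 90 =-z^3 - 24*z^2 - 125*z + 150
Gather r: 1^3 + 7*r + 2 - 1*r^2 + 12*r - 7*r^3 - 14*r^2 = -7*r^3 - 15*r^2 + 19*r + 3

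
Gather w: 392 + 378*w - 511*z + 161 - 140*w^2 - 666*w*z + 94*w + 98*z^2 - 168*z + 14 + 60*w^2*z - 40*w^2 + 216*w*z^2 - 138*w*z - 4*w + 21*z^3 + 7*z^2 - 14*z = w^2*(60*z - 180) + w*(216*z^2 - 804*z + 468) + 21*z^3 + 105*z^2 - 693*z + 567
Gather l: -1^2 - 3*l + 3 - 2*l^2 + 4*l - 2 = -2*l^2 + l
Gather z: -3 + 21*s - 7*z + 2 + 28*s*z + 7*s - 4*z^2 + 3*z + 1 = 28*s - 4*z^2 + z*(28*s - 4)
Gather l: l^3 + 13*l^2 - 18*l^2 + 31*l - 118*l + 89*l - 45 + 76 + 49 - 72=l^3 - 5*l^2 + 2*l + 8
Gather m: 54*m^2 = 54*m^2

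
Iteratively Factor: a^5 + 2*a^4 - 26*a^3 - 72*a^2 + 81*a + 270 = (a + 3)*(a^4 - a^3 - 23*a^2 - 3*a + 90) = (a - 5)*(a + 3)*(a^3 + 4*a^2 - 3*a - 18) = (a - 5)*(a + 3)^2*(a^2 + a - 6) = (a - 5)*(a + 3)^3*(a - 2)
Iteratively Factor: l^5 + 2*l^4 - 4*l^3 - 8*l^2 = (l + 2)*(l^4 - 4*l^2) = l*(l + 2)*(l^3 - 4*l) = l*(l + 2)^2*(l^2 - 2*l) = l^2*(l + 2)^2*(l - 2)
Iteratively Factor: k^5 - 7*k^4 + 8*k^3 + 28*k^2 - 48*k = (k)*(k^4 - 7*k^3 + 8*k^2 + 28*k - 48) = k*(k - 3)*(k^3 - 4*k^2 - 4*k + 16) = k*(k - 3)*(k - 2)*(k^2 - 2*k - 8) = k*(k - 3)*(k - 2)*(k + 2)*(k - 4)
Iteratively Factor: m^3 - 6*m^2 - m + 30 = (m - 5)*(m^2 - m - 6) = (m - 5)*(m + 2)*(m - 3)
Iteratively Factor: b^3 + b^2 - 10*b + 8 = (b - 1)*(b^2 + 2*b - 8) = (b - 1)*(b + 4)*(b - 2)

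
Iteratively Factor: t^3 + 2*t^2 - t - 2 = (t - 1)*(t^2 + 3*t + 2) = (t - 1)*(t + 1)*(t + 2)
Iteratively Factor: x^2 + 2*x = (x)*(x + 2)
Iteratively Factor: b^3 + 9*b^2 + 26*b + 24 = (b + 4)*(b^2 + 5*b + 6) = (b + 3)*(b + 4)*(b + 2)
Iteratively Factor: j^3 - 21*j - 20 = (j + 4)*(j^2 - 4*j - 5) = (j + 1)*(j + 4)*(j - 5)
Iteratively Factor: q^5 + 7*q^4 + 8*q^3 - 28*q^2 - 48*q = (q)*(q^4 + 7*q^3 + 8*q^2 - 28*q - 48) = q*(q - 2)*(q^3 + 9*q^2 + 26*q + 24) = q*(q - 2)*(q + 4)*(q^2 + 5*q + 6) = q*(q - 2)*(q + 3)*(q + 4)*(q + 2)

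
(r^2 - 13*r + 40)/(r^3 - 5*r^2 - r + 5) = (r - 8)/(r^2 - 1)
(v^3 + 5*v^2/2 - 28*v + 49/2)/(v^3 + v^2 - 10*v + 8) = (2*v^2 + 7*v - 49)/(2*(v^2 + 2*v - 8))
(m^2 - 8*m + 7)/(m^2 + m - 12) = (m^2 - 8*m + 7)/(m^2 + m - 12)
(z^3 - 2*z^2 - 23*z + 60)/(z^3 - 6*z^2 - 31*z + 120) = (z - 4)/(z - 8)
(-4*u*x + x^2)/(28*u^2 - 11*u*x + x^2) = x/(-7*u + x)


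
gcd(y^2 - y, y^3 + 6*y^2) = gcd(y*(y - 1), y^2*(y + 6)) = y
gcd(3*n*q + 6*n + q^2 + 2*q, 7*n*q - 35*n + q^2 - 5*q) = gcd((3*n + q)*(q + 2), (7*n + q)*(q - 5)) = 1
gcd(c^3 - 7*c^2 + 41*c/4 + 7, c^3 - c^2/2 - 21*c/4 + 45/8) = 1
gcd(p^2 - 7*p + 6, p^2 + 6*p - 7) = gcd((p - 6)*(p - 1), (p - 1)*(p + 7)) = p - 1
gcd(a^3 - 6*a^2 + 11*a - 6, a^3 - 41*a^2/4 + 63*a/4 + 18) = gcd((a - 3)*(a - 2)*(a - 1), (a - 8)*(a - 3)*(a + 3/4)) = a - 3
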